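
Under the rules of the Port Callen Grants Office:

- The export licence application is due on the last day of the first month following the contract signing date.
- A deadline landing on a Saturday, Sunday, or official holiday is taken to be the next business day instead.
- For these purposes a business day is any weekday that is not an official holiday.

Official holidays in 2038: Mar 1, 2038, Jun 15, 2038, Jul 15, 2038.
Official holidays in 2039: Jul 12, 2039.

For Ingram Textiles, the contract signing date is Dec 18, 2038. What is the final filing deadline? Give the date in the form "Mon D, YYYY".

1 month after Dec 18, 2038 falls in January 2039; the last day of that month is Jan 31, 2039.
Jan 31, 2039 falls on a Monday, which is a business day, so no adjustment is needed.
The final due date is Jan 31, 2039.

Jan 31, 2039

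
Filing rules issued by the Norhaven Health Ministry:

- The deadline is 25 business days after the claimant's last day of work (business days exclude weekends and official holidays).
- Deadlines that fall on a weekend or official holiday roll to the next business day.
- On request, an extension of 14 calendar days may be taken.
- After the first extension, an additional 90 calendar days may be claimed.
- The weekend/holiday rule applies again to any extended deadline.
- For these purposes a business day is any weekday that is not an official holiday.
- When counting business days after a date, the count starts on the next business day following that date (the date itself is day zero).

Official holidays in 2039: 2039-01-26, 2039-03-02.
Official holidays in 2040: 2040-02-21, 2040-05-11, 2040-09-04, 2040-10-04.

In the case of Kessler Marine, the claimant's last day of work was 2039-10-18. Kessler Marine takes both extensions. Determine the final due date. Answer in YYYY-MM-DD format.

2040-03-05

25 business days after 2039-10-18, excluding weekends and holidays, is 2039-11-22.
2039-11-22 is a Tuesday and not a listed holiday, so it stands.
Add the 14 calendar-day extension to 2039-11-22: 2039-12-06.
Since 2039-12-06 is a Tuesday and not a holiday, the date is unchanged.
Add the 90 calendar-day extension to 2039-12-06: 2040-03-05.
2040-03-05 falls on a Monday, which is a business day, so no adjustment is needed.
Final deadline: 2040-03-05.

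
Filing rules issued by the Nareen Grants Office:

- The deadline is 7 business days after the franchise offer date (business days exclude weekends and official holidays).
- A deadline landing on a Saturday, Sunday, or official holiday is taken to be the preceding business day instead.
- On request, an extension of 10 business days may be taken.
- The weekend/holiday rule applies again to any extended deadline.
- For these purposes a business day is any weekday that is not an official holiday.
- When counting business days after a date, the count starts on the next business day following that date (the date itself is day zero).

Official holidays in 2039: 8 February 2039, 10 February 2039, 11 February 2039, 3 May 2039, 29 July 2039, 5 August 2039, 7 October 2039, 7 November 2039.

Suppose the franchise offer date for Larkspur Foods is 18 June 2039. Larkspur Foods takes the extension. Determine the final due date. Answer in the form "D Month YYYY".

12 July 2039

7 business days after 18 June 2039, excluding weekends and holidays, is 28 June 2039.
Since 28 June 2039 is a Tuesday and not a holiday, the date is unchanged.
The 10-business-day extension runs from 28 June 2039 to 12 July 2039.
12 July 2039 (Tuesday) is already a business day.
So the filing is due 12 July 2039.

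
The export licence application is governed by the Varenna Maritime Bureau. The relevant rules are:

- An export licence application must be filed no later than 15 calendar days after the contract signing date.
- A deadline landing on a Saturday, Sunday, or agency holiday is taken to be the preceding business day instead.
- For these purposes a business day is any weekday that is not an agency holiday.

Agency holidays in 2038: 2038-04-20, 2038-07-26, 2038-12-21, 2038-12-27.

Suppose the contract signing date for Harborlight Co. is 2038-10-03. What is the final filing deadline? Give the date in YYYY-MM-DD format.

Trigger date 2038-10-03 + 15 calendar days = 2038-10-18.
Since 2038-10-18 is a Monday and not a holiday, the date is unchanged.
The final due date is 2038-10-18.

2038-10-18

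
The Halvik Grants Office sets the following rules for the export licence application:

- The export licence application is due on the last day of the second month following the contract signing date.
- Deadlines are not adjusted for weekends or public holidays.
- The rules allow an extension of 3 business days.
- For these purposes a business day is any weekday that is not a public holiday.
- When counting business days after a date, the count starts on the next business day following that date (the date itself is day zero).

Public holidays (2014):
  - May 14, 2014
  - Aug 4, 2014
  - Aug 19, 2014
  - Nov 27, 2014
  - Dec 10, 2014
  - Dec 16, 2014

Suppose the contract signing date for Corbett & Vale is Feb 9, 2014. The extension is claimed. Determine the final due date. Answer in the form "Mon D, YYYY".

May 5, 2014

2 months after Feb 9, 2014 is April 2014; that month ends on Apr 30, 2014.
Apr 30, 2014 falls on a Wednesday. The rules make no weekend/holiday allowance, so it remains Apr 30, 2014.
Applying the 3-business-day extension: 3 business days after Apr 30, 2014 is May 5, 2014.
May 5, 2014 falls on a Monday. The rules make no weekend/holiday allowance, so it remains May 5, 2014.
Deadline: May 5, 2014.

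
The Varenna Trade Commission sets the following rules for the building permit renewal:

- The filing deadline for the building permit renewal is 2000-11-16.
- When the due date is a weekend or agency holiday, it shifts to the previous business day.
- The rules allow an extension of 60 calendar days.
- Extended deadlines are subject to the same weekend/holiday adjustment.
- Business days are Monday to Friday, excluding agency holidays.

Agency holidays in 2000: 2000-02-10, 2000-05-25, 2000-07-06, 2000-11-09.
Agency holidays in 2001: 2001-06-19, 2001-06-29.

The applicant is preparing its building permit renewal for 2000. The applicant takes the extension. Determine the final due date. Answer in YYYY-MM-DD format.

2001-01-15

Start from the fixed due date, 2000-11-16.
2000-11-16 falls on a Thursday, which is a business day, so no adjustment is needed.
Add the 60 calendar-day extension to 2000-11-16: 2001-01-15.
Since 2001-01-15 is a Monday and not a holiday, the date is unchanged.
So the filing is due 2001-01-15.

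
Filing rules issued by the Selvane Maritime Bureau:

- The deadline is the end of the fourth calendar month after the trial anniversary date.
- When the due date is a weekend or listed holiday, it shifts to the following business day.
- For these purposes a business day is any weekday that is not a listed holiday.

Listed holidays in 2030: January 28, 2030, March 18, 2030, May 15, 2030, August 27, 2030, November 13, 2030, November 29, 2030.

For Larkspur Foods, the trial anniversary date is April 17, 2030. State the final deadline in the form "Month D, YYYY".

The fourth month after April 17, 2030 is August 2030, whose last day is August 31, 2030.
August 31, 2030 is a Saturday; the next business day is September 2, 2030 (Monday).
Deadline: September 2, 2030.

September 2, 2030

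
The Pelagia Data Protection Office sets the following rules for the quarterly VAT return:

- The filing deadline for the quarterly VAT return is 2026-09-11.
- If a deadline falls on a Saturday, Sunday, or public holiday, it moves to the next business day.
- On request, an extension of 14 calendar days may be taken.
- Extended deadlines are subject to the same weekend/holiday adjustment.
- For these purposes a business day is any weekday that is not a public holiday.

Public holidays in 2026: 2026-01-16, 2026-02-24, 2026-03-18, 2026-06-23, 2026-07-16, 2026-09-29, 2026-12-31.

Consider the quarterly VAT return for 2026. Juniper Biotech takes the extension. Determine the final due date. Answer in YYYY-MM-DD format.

The statutory due date is 2026-09-11.
2026-09-11 is a Friday and not a listed holiday, so it stands.
With the 14-day extension, 2026-09-11 becomes 2026-09-25.
2026-09-25 falls on a Friday, which is a business day, so no adjustment is needed.
Deadline: 2026-09-25.

2026-09-25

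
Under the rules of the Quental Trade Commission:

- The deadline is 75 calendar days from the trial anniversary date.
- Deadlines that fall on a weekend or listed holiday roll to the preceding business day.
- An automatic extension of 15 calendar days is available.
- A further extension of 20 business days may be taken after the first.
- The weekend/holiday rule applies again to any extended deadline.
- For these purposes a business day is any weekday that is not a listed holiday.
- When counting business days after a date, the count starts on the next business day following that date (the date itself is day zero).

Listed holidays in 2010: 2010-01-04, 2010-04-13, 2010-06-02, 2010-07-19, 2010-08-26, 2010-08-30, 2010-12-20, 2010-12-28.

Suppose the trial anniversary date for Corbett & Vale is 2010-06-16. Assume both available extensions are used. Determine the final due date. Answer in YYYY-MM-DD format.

2010-10-08

From 2010-06-16, 75 calendar days later is 2010-08-30.
2010-08-30 is a listed holiday, so it moves to the preceding business day, 2010-08-27 (Friday).
Add the 15 calendar-day extension to 2010-08-27: 2010-09-11.
2010-09-11 falls on a Saturday. Rolling to the preceding business day gives 2010-09-10, a Friday.
The 20-business-day extension runs from 2010-09-10 to 2010-10-08.
2010-10-08 (Friday) is already a business day.
The final due date is 2010-10-08.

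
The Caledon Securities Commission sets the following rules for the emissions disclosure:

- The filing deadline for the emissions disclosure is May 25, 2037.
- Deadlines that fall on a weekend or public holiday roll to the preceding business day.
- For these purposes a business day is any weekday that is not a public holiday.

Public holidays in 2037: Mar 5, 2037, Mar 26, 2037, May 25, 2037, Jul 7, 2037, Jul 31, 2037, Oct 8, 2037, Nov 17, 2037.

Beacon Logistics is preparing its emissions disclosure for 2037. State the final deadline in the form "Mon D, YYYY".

May 22, 2037

Start from the fixed due date, May 25, 2037.
May 25, 2037 is a listed holiday, so it moves to the preceding business day, May 22, 2037 (Friday).
Final deadline: May 22, 2037.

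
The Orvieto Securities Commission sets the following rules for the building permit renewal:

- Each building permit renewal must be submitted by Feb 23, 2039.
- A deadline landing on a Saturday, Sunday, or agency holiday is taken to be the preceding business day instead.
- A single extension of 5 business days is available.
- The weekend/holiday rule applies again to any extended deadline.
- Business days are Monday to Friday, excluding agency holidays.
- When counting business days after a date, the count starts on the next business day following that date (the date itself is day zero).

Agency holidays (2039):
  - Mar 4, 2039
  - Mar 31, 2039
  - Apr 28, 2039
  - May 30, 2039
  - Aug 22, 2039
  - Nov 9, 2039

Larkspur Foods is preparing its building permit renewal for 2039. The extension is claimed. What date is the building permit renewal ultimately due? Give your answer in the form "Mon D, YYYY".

The statutory due date is Feb 23, 2039.
Feb 23, 2039 is a Wednesday and not a listed holiday, so it stands.
The 5-business-day extension runs from Feb 23, 2039 to Mar 2, 2039.
Mar 2, 2039 falls on a Wednesday, which is a business day, so no adjustment is needed.
So the filing is due Mar 2, 2039.

Mar 2, 2039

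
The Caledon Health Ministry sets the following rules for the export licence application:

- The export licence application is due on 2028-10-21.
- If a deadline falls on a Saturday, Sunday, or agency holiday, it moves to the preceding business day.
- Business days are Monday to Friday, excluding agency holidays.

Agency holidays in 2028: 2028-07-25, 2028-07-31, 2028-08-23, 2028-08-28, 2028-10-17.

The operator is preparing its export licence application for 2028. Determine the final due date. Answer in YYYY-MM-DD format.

2028-10-20

The statutory due date is 2028-10-21.
Because 2028-10-21 is a Saturday, the deadline becomes 2028-10-20 (Friday).
So the filing is due 2028-10-20.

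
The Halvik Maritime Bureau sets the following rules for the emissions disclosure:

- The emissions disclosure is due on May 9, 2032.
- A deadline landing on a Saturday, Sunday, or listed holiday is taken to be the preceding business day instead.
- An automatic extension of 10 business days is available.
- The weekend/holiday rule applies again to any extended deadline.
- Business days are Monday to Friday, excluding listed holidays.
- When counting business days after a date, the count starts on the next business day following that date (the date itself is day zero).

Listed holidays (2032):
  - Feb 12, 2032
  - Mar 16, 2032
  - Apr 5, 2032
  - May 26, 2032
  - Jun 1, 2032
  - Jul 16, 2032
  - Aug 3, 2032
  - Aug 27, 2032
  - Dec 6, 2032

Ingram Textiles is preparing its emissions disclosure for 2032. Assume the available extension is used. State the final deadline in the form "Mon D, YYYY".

Start from the fixed due date, May 9, 2032.
Because May 9, 2032 is a Sunday, the deadline becomes May 7, 2032 (Friday).
Applying the 10-business-day extension: 10 business days after May 7, 2032 is May 21, 2032.
Since May 21, 2032 is a Friday and not a holiday, the date is unchanged.
The final due date is May 21, 2032.

May 21, 2032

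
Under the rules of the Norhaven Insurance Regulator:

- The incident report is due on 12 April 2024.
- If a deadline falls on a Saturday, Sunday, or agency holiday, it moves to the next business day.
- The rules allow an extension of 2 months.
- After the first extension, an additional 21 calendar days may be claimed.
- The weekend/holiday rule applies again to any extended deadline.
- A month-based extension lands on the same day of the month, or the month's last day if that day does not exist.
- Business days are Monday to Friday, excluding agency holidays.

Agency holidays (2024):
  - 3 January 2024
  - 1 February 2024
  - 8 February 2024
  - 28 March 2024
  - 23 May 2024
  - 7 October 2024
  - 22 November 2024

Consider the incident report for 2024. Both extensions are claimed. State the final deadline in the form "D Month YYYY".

Start from the fixed due date, 12 April 2024.
12 April 2024 (Friday) is already a business day.
Applying the 2 months extension: 2 months after 12 April 2024 is 12 June 2024.
12 June 2024 (Wednesday) is already a business day.
Add the 21 calendar-day extension to 12 June 2024: 3 July 2024.
3 July 2024 (Wednesday) is already a business day.
The final due date is 3 July 2024.

3 July 2024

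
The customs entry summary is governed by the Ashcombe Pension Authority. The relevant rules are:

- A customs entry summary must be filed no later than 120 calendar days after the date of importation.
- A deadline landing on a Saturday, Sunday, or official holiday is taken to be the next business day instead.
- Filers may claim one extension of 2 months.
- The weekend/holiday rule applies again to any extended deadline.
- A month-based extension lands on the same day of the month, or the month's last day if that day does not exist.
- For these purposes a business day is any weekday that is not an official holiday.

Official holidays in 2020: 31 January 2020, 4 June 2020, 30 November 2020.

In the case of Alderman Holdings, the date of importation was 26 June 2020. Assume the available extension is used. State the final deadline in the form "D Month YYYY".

28 December 2020

120 calendar days after 26 June 2020 is 24 October 2020.
24 October 2020 falls on a Saturday. Rolling to the next business day gives 26 October 2020, a Monday.
The 2 months extension carries 26 October 2020 to 26 December 2020.
Because 26 December 2020 is a Saturday, the deadline becomes 28 December 2020 (Monday).
Final deadline: 28 December 2020.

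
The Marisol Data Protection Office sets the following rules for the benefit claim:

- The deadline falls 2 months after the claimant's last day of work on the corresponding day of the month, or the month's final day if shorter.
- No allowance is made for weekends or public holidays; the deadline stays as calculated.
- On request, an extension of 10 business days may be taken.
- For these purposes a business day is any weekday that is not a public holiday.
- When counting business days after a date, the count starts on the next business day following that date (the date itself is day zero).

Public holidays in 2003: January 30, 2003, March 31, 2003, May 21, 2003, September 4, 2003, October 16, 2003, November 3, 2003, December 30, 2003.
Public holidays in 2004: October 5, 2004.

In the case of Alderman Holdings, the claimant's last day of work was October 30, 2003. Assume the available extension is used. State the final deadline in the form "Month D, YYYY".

January 13, 2004

2 months after October 30, 2003, on the same day of the month, is December 30, 2003.
No adjustment is made for weekends or holidays, so December 30, 2003 stands.
Counting 10 further business days from December 30, 2003 reaches January 13, 2004.
January 13, 2004 is a Tuesday; no weekend or holiday adjustment applies.
The final due date is January 13, 2004.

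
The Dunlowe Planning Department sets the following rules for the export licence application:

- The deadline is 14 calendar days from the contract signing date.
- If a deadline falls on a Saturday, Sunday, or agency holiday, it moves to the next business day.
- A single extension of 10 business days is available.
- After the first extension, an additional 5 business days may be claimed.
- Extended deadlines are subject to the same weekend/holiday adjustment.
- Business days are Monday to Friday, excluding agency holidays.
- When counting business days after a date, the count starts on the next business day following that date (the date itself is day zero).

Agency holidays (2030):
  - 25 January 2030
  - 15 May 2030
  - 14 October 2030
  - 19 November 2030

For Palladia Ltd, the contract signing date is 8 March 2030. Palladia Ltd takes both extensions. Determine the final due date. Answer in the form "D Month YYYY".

12 April 2030

From 8 March 2030, 14 calendar days later is 22 March 2030.
22 March 2030 (Friday) is already a business day.
The 10-business-day extension runs from 22 March 2030 to 5 April 2030.
5 April 2030 (Friday) is already a business day.
Applying the 5-business-day extension: 5 business days after 5 April 2030 is 12 April 2030.
Since 12 April 2030 is a Friday and not a holiday, the date is unchanged.
Deadline: 12 April 2030.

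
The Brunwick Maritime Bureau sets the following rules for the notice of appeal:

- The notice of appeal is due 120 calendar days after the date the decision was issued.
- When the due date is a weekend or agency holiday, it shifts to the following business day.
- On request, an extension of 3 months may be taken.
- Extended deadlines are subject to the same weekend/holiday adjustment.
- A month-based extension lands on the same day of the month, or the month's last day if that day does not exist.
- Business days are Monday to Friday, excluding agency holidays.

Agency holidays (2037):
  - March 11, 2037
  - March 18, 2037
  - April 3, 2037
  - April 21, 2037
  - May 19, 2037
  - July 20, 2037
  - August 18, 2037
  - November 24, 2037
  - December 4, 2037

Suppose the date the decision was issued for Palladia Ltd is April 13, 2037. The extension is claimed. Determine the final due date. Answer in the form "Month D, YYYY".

120 calendar days after April 13, 2037 is August 11, 2037.
August 11, 2037 (Tuesday) is already a business day.
Applying the 3 months extension: 3 months after August 11, 2037 is November 11, 2037.
November 11, 2037 is a Wednesday and not a listed holiday, so it stands.
Deadline: November 11, 2037.

November 11, 2037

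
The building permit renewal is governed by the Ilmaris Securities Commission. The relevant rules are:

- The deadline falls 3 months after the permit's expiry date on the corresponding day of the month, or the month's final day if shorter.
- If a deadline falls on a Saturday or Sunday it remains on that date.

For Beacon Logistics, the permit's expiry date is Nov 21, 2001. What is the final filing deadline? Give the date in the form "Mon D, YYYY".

3 months from Nov 21, 2001 is Feb 21, 2002.
Feb 21, 2002 is a Thursday; no weekend or holiday adjustment applies.
Final deadline: Feb 21, 2002.

Feb 21, 2002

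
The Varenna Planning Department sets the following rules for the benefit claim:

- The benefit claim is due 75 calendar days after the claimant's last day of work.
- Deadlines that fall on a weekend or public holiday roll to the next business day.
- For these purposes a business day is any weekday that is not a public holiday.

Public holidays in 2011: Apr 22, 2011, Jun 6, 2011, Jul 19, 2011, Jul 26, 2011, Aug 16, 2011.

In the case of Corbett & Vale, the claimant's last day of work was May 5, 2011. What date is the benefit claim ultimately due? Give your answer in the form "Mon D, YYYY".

Jul 20, 2011

Trigger date May 5, 2011 + 75 calendar days = Jul 19, 2011.
Jul 19, 2011 falls on a listed holiday. Rolling to the next business day gives Jul 20, 2011, a Wednesday.
Final deadline: Jul 20, 2011.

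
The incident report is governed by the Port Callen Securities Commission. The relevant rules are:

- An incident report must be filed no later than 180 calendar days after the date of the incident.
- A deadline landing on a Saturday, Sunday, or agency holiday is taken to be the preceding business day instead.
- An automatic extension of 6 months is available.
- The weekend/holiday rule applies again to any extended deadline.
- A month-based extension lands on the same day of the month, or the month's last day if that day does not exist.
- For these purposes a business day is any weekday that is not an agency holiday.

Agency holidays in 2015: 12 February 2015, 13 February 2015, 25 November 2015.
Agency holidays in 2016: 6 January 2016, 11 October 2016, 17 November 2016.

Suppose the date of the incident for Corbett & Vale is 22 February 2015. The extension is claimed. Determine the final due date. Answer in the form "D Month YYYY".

19 February 2016

180 calendar days after 22 February 2015 is 21 August 2015.
21 August 2015 (Friday) is already a business day.
Applying the 6 months extension: 6 months after 21 August 2015 is 21 February 2016.
21 February 2016 is a Sunday, so it moves to the preceding business day, 19 February 2016 (Friday).
Final deadline: 19 February 2016.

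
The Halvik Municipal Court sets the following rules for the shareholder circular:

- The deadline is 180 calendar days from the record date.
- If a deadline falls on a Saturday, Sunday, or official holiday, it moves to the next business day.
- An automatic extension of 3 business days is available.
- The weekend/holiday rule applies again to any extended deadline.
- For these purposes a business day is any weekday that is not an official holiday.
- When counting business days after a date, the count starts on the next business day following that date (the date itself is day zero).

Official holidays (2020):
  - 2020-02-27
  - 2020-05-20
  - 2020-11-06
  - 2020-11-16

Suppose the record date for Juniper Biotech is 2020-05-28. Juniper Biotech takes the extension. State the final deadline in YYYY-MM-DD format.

2020-11-27

Trigger date 2020-05-28 + 180 calendar days = 2020-11-24.
Since 2020-11-24 is a Tuesday and not a holiday, the date is unchanged.
Applying the 3-business-day extension: 3 business days after 2020-11-24 is 2020-11-27.
2020-11-27 (Friday) is already a business day.
Deadline: 2020-11-27.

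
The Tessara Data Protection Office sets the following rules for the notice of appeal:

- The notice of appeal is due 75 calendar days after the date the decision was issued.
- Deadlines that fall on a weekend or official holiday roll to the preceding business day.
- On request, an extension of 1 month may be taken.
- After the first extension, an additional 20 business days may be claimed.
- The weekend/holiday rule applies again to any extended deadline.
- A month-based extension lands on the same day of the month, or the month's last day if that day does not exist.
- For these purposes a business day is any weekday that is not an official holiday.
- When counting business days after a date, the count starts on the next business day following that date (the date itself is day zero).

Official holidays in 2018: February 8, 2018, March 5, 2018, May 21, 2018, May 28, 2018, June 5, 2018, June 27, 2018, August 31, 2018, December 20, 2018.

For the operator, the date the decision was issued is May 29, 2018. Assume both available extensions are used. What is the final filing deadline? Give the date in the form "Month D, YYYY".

October 8, 2018

75 calendar days after May 29, 2018 is August 12, 2018.
August 12, 2018 is a Sunday; the preceding business day is August 10, 2018 (Friday).
Add 1 month to August 10, 2018: September 10, 2018.
September 10, 2018 (Monday) is already a business day.
Applying the 20-business-day extension: 20 business days after September 10, 2018 is October 8, 2018.
October 8, 2018 falls on a Monday, which is a business day, so no adjustment is needed.
The final due date is October 8, 2018.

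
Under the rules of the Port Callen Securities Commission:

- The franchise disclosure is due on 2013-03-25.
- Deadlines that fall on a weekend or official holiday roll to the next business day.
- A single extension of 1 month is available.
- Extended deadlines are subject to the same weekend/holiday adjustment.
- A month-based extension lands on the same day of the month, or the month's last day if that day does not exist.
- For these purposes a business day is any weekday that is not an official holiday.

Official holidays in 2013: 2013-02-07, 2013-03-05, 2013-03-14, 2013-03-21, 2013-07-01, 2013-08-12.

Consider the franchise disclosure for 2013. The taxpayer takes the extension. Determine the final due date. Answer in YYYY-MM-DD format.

The stated deadline is 2013-03-25.
2013-03-25 (Monday) is already a business day.
Applying the 1 month extension: 1 month after 2013-03-25 is 2013-04-25.
2013-04-25 is a Thursday and not a listed holiday, so it stands.
Deadline: 2013-04-25.

2013-04-25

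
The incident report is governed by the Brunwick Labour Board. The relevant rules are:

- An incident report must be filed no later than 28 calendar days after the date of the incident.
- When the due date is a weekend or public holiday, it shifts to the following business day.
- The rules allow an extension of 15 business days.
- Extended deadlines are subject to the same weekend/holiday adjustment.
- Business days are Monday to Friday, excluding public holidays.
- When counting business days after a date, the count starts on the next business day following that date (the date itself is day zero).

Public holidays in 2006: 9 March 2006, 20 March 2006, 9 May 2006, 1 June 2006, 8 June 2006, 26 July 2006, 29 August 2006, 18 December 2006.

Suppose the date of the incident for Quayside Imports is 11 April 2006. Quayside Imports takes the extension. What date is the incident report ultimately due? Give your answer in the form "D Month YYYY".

From 11 April 2006, 28 calendar days later is 9 May 2006.
9 May 2006 falls on a listed holiday. Rolling to the next business day gives 10 May 2006, a Wednesday.
Counting 15 further business days from 10 May 2006 reaches 31 May 2006.
Since 31 May 2006 is a Wednesday and not a holiday, the date is unchanged.
So the filing is due 31 May 2006.

31 May 2006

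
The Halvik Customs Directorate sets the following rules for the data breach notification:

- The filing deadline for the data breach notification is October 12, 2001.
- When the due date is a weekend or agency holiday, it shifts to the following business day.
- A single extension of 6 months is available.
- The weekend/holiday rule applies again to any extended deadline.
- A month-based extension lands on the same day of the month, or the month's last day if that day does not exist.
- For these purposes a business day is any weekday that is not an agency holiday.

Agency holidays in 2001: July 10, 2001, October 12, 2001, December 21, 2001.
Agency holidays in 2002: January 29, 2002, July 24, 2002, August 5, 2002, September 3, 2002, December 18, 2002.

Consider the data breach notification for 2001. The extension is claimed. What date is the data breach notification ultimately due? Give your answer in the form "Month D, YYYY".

The stated deadline is October 12, 2001.
October 12, 2001 is a listed holiday, so it moves to the next business day, October 15, 2001 (Monday).
Applying the 6 months extension: 6 months after October 15, 2001 is April 15, 2002.
April 15, 2002 is a Monday and not a listed holiday, so it stands.
Deadline: April 15, 2002.

April 15, 2002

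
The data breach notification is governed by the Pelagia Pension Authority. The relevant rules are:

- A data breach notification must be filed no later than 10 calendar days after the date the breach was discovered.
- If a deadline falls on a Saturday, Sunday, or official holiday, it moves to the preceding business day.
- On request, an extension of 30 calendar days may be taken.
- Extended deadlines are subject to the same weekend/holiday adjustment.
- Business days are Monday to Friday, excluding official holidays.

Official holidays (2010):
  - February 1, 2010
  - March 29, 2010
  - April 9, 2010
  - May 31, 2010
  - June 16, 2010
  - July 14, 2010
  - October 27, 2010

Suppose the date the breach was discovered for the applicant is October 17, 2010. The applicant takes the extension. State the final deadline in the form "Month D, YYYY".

November 25, 2010

Adding 10 calendar days to October 17, 2010 gives October 27, 2010.
Because October 27, 2010 is a listed holiday, the deadline becomes October 26, 2010 (Tuesday).
The 30-calendar-day extension moves the deadline from October 26, 2010 to November 25, 2010.
November 25, 2010 falls on a Thursday, which is a business day, so no adjustment is needed.
The final due date is November 25, 2010.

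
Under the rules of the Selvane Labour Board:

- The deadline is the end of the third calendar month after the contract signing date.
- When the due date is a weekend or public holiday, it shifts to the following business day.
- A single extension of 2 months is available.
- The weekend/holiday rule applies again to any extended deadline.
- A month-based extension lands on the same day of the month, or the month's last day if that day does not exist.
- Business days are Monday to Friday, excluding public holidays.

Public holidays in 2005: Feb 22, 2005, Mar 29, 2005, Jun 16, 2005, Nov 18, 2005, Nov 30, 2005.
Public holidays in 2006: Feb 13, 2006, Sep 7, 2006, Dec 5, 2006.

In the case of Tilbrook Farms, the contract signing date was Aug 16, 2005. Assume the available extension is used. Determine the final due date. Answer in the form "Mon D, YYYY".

Feb 1, 2006

The third month after Aug 16, 2005 is November 2005, whose last day is Nov 30, 2005.
Nov 30, 2005 is a listed holiday; the next business day is Dec 1, 2005 (Thursday).
The 2 months extension carries Dec 1, 2005 to Feb 1, 2006.
Feb 1, 2006 (Wednesday) is already a business day.
Final deadline: Feb 1, 2006.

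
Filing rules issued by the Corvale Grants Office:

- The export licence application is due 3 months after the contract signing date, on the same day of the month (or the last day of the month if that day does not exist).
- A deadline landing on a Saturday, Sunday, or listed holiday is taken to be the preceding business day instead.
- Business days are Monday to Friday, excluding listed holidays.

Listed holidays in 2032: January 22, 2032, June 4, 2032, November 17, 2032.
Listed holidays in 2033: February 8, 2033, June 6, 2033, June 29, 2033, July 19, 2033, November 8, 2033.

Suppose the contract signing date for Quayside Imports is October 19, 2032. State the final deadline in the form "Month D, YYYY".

Moving 3 months forward from October 19, 2032 on the corresponding day gives January 19, 2033.
January 19, 2033 (Wednesday) is already a business day.
Deadline: January 19, 2033.

January 19, 2033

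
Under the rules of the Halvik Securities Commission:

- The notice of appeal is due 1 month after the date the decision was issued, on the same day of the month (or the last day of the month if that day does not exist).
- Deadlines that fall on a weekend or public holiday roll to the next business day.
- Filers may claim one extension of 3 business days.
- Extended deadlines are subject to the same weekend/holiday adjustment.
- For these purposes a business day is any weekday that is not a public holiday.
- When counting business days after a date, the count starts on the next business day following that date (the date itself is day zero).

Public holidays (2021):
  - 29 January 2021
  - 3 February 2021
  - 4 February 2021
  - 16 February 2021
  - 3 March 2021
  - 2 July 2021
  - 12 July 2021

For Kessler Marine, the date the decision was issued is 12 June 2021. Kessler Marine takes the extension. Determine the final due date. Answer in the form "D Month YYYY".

1 month after 12 June 2021, on the same day of the month, is 12 July 2021.
Because 12 July 2021 is a listed holiday, the deadline becomes 13 July 2021 (Tuesday).
Applying the 3-business-day extension: 3 business days after 13 July 2021 is 16 July 2021.
16 July 2021 (Friday) is already a business day.
Deadline: 16 July 2021.

16 July 2021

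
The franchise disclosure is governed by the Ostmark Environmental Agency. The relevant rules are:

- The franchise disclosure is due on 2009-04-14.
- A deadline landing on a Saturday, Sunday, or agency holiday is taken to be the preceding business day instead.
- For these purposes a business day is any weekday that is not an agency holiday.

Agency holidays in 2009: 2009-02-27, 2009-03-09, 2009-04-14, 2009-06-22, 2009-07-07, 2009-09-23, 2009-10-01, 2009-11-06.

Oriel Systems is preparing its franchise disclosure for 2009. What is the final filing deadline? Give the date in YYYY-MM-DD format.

The statutory due date is 2009-04-14.
2009-04-14 is a listed holiday, so it moves to the preceding business day, 2009-04-13 (Monday).
The final due date is 2009-04-13.

2009-04-13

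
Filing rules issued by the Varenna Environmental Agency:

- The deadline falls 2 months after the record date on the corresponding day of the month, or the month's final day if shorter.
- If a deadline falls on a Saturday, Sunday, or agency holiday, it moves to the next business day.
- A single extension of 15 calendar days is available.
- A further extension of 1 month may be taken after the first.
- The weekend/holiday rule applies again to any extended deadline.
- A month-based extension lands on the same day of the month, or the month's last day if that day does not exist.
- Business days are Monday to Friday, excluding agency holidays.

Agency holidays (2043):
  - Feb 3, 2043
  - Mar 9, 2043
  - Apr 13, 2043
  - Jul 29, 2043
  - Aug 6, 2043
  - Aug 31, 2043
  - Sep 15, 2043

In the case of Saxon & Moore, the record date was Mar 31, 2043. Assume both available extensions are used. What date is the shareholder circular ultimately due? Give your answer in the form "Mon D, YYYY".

Jul 16, 2043

Moving 2 months forward from Mar 31, 2043 on the corresponding day gives May 31, 2043.
May 31, 2043 is a Sunday, so it moves to the next business day, Jun 1, 2043 (Monday).
With the 15-day extension, Jun 1, 2043 becomes Jun 16, 2043.
Jun 16, 2043 is a Tuesday and not a listed holiday, so it stands.
The 1 month extension carries Jun 16, 2043 to Jul 16, 2043.
Jul 16, 2043 is a Thursday and not a listed holiday, so it stands.
Deadline: Jul 16, 2043.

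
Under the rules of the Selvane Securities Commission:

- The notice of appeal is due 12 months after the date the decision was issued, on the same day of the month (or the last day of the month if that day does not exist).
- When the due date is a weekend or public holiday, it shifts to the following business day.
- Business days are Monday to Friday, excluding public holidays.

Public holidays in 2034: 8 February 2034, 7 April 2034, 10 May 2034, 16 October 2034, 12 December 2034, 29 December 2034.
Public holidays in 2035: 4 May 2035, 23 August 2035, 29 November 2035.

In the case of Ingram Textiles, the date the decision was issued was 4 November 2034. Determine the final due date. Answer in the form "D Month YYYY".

12 months after 4 November 2034, on the same day of the month, is 4 November 2035.
4 November 2035 is a Sunday; the next business day is 5 November 2035 (Monday).
Final deadline: 5 November 2035.

5 November 2035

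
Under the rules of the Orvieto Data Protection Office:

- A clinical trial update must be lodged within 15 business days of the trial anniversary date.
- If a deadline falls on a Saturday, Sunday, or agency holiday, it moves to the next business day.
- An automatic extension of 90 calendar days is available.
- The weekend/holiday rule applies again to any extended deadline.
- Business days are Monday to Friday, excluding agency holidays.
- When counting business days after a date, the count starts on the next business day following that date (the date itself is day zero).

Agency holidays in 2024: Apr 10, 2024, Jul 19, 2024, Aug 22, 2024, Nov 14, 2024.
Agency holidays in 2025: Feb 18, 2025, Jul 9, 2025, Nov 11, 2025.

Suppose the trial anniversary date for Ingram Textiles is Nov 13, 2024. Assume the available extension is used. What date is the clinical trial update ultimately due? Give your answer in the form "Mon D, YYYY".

Mar 5, 2025

15 business days after Nov 13, 2024, excluding weekends and holidays, is Dec 5, 2024.
Dec 5, 2024 is a Thursday and not a listed holiday, so it stands.
Applying the 90-calendar-day extension: Dec 5, 2024 + 90 days = Mar 5, 2025.
Mar 5, 2025 falls on a Wednesday, which is a business day, so no adjustment is needed.
So the filing is due Mar 5, 2025.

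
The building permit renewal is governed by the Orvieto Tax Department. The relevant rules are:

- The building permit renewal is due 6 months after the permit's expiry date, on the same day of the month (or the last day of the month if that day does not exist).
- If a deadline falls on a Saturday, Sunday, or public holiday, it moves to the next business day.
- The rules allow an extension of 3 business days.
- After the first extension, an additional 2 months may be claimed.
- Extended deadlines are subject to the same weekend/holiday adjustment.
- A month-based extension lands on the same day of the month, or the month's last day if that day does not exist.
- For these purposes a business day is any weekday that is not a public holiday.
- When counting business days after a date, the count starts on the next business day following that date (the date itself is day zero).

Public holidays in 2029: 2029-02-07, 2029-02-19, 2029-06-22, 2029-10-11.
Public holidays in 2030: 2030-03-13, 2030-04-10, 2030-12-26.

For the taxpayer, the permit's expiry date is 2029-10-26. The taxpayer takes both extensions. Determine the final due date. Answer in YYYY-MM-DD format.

Moving 6 months forward from 2029-10-26 on the corresponding day gives 2030-04-26.
Since 2030-04-26 is a Friday and not a holiday, the date is unchanged.
Counting 3 further business days from 2030-04-26 reaches 2030-05-01.
Since 2030-05-01 is a Wednesday and not a holiday, the date is unchanged.
The 2 months extension carries 2030-05-01 to 2030-07-01.
Since 2030-07-01 is a Monday and not a holiday, the date is unchanged.
The final due date is 2030-07-01.

2030-07-01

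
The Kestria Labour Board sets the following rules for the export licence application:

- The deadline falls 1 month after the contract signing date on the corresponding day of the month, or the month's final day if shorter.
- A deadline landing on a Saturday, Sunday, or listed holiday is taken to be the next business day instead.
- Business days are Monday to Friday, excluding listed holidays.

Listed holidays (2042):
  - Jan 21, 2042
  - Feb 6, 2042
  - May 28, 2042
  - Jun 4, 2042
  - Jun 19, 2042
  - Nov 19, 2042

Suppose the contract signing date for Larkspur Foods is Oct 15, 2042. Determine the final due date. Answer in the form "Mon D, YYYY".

Nov 17, 2042

1 month after Oct 15, 2042, on the same day of the month, is Nov 15, 2042.
Because Nov 15, 2042 is a Saturday, the deadline becomes Nov 17, 2042 (Monday).
Deadline: Nov 17, 2042.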